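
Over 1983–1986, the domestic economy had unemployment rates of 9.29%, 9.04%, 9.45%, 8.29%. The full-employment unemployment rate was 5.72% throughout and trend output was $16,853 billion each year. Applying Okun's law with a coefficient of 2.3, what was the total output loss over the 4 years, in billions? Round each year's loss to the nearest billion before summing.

Year 1983: gap = -2.3 × (9.29 - 5.72) = -8.211%, loss ≈ 16853 × 8.211/100 ≈ 1384.
Year 1984: gap = -2.3 × (9.04 - 5.72) = -7.636%, loss ≈ 16853 × 7.636/100 ≈ 1287.
Year 1985: gap = -2.3 × (9.45 - 5.72) = -8.579%, loss ≈ 16853 × 8.579/100 ≈ 1446.
Year 1986: gap = -2.3 × (8.29 - 5.72) = -5.911%, loss ≈ 16853 × 5.911/100 ≈ 996.
Total lost output = 1384 + 1287 + 1446 + 996 = 5113 billion.

$5,113 billion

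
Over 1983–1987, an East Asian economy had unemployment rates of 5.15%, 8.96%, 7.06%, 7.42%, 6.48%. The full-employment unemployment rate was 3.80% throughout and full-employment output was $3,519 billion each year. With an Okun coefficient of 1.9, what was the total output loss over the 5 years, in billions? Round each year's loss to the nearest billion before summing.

$1,074 billion

Year 1983: gap = -1.9 × (5.15 - 3.8) = -2.565%, loss ≈ 3519 × 2.565/100 ≈ 90.
Year 1984: gap = -1.9 × (8.96 - 3.8) = -9.804%, loss ≈ 3519 × 9.804/100 ≈ 345.
Year 1985: gap = -1.9 × (7.06 - 3.8) = -6.194%, loss ≈ 3519 × 6.194/100 ≈ 218.
Year 1986: gap = -1.9 × (7.42 - 3.8) = -6.878%, loss ≈ 3519 × 6.878/100 ≈ 242.
Year 1987: gap = -1.9 × (6.48 - 3.8) = -5.092%, loss ≈ 3519 × 5.092/100 ≈ 179.
Total lost output = 90 + 345 + 218 + 242 + 179 = 1074 billion.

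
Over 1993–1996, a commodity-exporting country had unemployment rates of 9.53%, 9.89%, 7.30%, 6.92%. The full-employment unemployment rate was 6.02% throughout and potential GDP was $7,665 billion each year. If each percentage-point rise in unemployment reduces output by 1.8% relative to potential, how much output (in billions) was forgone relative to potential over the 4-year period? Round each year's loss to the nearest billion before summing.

$1,319 billion

Year 1993: gap = -1.8 × (9.53 - 6.02) = -6.318%, loss ≈ 7665 × 6.318/100 ≈ 484.
Year 1994: gap = -1.8 × (9.89 - 6.02) = -6.966%, loss ≈ 7665 × 6.966/100 ≈ 534.
Year 1995: gap = -1.8 × (7.3 - 6.02) = -2.304%, loss ≈ 7665 × 2.304/100 ≈ 177.
Year 1996: gap = -1.8 × (6.92 - 6.02) = -1.62%, loss ≈ 7665 × 1.62/100 ≈ 124.
Total lost output = 484 + 534 + 177 + 124 = 1319 billion.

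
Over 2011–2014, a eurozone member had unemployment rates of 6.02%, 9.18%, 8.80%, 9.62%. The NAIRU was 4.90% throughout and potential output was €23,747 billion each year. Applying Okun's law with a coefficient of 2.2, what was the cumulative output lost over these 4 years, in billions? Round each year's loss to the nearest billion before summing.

Year 2011: gap = -2.2 × (6.02 - 4.9) = -2.464%, loss ≈ 23747 × 2.464/100 ≈ 585.
Year 2012: gap = -2.2 × (9.18 - 4.9) = -9.416%, loss ≈ 23747 × 9.416/100 ≈ 2236.
Year 2013: gap = -2.2 × (8.8 - 4.9) = -8.58%, loss ≈ 23747 × 8.58/100 ≈ 2037.
Year 2014: gap = -2.2 × (9.62 - 4.9) = -10.384%, loss ≈ 23747 × 10.384/100 ≈ 2466.
Total lost output = 585 + 2236 + 2037 + 2466 = 7324 billion.

€7,324 billion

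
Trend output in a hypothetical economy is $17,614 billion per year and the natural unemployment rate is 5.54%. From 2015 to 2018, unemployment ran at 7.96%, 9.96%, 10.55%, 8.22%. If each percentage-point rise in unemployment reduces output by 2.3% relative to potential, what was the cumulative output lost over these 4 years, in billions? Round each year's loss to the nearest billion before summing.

$5,887 billion

Year 2015: gap = -2.3 × (7.96 - 5.54) = -5.566%, loss ≈ 17614 × 5.566/100 ≈ 980.
Year 2016: gap = -2.3 × (9.96 - 5.54) = -10.166%, loss ≈ 17614 × 10.166/100 ≈ 1791.
Year 2017: gap = -2.3 × (10.55 - 5.54) = -11.523%, loss ≈ 17614 × 11.523/100 ≈ 2030.
Year 2018: gap = -2.3 × (8.22 - 5.54) = -6.164%, loss ≈ 17614 × 6.164/100 ≈ 1086.
Total lost output = 980 + 1791 + 2030 + 1086 = 5887 billion.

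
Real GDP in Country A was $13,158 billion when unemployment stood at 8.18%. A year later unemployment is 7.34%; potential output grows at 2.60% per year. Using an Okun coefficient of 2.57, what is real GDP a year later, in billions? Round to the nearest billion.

Δu = 7.34 - 8.18 = -0.84 points.
Okun's law (growth form): g_Y = g_Y* - β × Δu = 2.60 - 2.57 × (-0.84) = 2.6 + 2.1588 = 4.7588%.
Real GDP in the next year = 13158 × (1 + 4.7588/100) = 13158 × 1.047588 ≈ 13784 billion.

$13,784 billion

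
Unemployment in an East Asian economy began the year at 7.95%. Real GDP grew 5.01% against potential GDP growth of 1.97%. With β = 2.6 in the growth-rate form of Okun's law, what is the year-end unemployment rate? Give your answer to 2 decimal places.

6.78%

Growth-rate Okun's law: g_Y = g_Y* - β × Δu, so Δu = (g_Y* - g_Y)/β.
Δu = (1.97 - 5.01)/2.6 = -3.04/2.6 = -1.17 percentage points.
Year-end unemployment = 7.95 - 1.17 = 6.78%.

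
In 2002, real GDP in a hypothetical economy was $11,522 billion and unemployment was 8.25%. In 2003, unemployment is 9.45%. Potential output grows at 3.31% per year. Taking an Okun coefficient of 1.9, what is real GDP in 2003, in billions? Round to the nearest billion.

Δu = 9.45 - 8.25 = 1.2 points.
Okun's law (growth form): g_Y = g_Y* - β × Δu = 3.31 - 1.9 × (1.20) = 3.31 - 2.28 = 1.03%.
Real GDP in the next year = 11522 × (1 + 1.03/100) = 11522 × 1.0103 ≈ 11641 billion.

$11,641 billion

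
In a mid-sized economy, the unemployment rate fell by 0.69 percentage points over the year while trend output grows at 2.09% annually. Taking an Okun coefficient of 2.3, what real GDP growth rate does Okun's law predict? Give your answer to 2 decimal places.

Growth-rate Okun's law: g_Y = g_Y* - β × Δu.
g_Y = 2.09 - 2.3 × (-0.69) = 2.09 + 1.587 = 3.677%, i.e. 3.68% to 2 d.p.

3.68%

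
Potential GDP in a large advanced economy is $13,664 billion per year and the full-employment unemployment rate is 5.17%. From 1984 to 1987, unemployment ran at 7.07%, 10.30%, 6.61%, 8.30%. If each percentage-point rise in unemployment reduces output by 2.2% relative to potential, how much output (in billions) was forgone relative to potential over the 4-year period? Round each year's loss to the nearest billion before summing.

$3,487 billion

Year 1984: gap = -2.2 × (7.07 - 5.17) = -4.18%, loss ≈ 13664 × 4.18/100 ≈ 571.
Year 1985: gap = -2.2 × (10.3 - 5.17) = -11.286%, loss ≈ 13664 × 11.286/100 ≈ 1542.
Year 1986: gap = -2.2 × (6.61 - 5.17) = -3.168%, loss ≈ 13664 × 3.168/100 ≈ 433.
Year 1987: gap = -2.2 × (8.3 - 5.17) = -6.886%, loss ≈ 13664 × 6.886/100 ≈ 941.
Total lost output = 571 + 1542 + 433 + 941 = 3487 billion.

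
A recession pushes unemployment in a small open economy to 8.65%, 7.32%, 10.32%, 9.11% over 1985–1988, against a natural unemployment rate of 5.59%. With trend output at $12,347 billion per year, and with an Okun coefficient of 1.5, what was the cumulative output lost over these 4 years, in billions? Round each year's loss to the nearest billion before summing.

Year 1985: gap = -1.5 × (8.65 - 5.59) = -4.59%, loss ≈ 12347 × 4.59/100 ≈ 567.
Year 1986: gap = -1.5 × (7.32 - 5.59) = -2.595%, loss ≈ 12347 × 2.595/100 ≈ 320.
Year 1987: gap = -1.5 × (10.32 - 5.59) = -7.095%, loss ≈ 12347 × 7.095/100 ≈ 876.
Year 1988: gap = -1.5 × (9.11 - 5.59) = -5.28%, loss ≈ 12347 × 5.28/100 ≈ 652.
Total lost output = 567 + 320 + 876 + 652 = 2415 billion.

$2,415 billion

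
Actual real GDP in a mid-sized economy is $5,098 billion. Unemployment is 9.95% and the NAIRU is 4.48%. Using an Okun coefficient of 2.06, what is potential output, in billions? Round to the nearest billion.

$5,745 billion

Unemployment gap = 9.95 - 4.48 = 5.47 points, so output gap = -2.06 × 5.47 = -11.2682%.
Since Y = Y* × (1 + gap/100), Y* = 5098/0.887318 ≈ 5745 billion.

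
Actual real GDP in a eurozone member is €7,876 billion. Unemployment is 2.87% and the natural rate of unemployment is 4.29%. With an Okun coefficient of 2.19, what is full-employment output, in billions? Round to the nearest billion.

€7,638 billion

Unemployment gap = 2.87 - 4.29 = -1.42 points, so output gap = -2.19 × (-1.42) = 3.1098%.
Since Y = Y* × (1 + gap/100), Y* = 7876/1.031098 ≈ 7638 billion.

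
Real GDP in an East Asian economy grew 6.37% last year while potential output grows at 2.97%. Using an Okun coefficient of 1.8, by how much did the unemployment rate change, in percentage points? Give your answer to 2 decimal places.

Growth-rate Okun's law: g_Y = g_Y* - β × Δu, so Δu = (g_Y* - g_Y)/β.
Δu = (2.97 - 6.37)/1.8 = -3.4/1.8 = -1.89 percentage points.

-1.89 percentage points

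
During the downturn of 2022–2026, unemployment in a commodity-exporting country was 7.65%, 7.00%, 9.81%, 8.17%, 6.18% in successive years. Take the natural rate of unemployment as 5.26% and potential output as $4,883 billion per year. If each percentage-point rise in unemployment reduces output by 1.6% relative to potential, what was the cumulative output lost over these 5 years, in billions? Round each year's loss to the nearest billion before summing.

$977 billion

Year 2022: gap = -1.6 × (7.65 - 5.26) = -3.824%, loss ≈ 4883 × 3.824/100 ≈ 187.
Year 2023: gap = -1.6 × (7 - 5.26) = -2.784%, loss ≈ 4883 × 2.784/100 ≈ 136.
Year 2024: gap = -1.6 × (9.81 - 5.26) = -7.28%, loss ≈ 4883 × 7.28/100 ≈ 355.
Year 2025: gap = -1.6 × (8.17 - 5.26) = -4.656%, loss ≈ 4883 × 4.656/100 ≈ 227.
Year 2026: gap = -1.6 × (6.18 - 5.26) = -1.472%, loss ≈ 4883 × 1.472/100 ≈ 72.
Total lost output = 187 + 136 + 355 + 227 + 72 = 977 billion.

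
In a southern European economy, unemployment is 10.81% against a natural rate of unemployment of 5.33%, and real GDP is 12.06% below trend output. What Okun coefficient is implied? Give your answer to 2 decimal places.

β ≈ 2.20

Okun's law: output gap = -β × (u - u*).
-12.06 = -β × (10.81 - 5.33) = -β × 5.48, so β = 12.06/5.48 = 2.20.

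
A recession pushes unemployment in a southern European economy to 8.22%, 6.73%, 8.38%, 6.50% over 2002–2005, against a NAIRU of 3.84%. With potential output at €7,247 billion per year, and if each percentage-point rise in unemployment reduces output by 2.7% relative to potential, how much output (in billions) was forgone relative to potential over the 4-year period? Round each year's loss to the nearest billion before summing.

Year 2002: gap = -2.7 × (8.22 - 3.84) = -11.826%, loss ≈ 7247 × 11.826/100 ≈ 857.
Year 2003: gap = -2.7 × (6.73 - 3.84) = -7.803%, loss ≈ 7247 × 7.803/100 ≈ 565.
Year 2004: gap = -2.7 × (8.38 - 3.84) = -12.258%, loss ≈ 7247 × 12.258/100 ≈ 888.
Year 2005: gap = -2.7 × (6.5 - 3.84) = -7.182%, loss ≈ 7247 × 7.182/100 ≈ 520.
Total lost output = 857 + 565 + 888 + 520 = 2830 billion.

€2,830 billion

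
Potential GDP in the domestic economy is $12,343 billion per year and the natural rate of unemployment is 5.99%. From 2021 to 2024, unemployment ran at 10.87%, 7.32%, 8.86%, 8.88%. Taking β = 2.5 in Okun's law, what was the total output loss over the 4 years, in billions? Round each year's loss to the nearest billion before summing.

Year 2021: gap = -2.5 × (10.87 - 5.99) = -12.2%, loss ≈ 12343 × 12.2/100 ≈ 1506.
Year 2022: gap = -2.5 × (7.32 - 5.99) = -3.325%, loss ≈ 12343 × 3.325/100 ≈ 410.
Year 2023: gap = -2.5 × (8.86 - 5.99) = -7.175%, loss ≈ 12343 × 7.175/100 ≈ 886.
Year 2024: gap = -2.5 × (8.88 - 5.99) = -7.225%, loss ≈ 12343 × 7.225/100 ≈ 892.
Total lost output = 1506 + 410 + 886 + 892 = 3694 billion.

$3,694 billion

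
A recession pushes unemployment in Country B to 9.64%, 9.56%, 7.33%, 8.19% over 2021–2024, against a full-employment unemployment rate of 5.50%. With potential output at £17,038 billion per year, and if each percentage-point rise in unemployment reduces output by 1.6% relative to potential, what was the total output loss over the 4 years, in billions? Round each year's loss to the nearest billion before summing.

£3,468 billion

Year 2021: gap = -1.6 × (9.64 - 5.5) = -6.624%, loss ≈ 17038 × 6.624/100 ≈ 1129.
Year 2022: gap = -1.6 × (9.56 - 5.5) = -6.496%, loss ≈ 17038 × 6.496/100 ≈ 1107.
Year 2023: gap = -1.6 × (7.33 - 5.5) = -2.928%, loss ≈ 17038 × 2.928/100 ≈ 499.
Year 2024: gap = -1.6 × (8.19 - 5.5) = -4.304%, loss ≈ 17038 × 4.304/100 ≈ 733.
Total lost output = 1129 + 1107 + 499 + 733 = 3468 billion.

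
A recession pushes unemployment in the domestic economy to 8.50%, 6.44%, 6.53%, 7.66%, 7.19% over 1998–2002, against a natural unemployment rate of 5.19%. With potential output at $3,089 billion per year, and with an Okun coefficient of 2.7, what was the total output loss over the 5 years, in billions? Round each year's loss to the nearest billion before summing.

Year 1998: gap = -2.7 × (8.5 - 5.19) = -8.937%, loss ≈ 3089 × 8.937/100 ≈ 276.
Year 1999: gap = -2.7 × (6.44 - 5.19) = -3.375%, loss ≈ 3089 × 3.375/100 ≈ 104.
Year 2000: gap = -2.7 × (6.53 - 5.19) = -3.618%, loss ≈ 3089 × 3.618/100 ≈ 112.
Year 2001: gap = -2.7 × (7.66 - 5.19) = -6.669%, loss ≈ 3089 × 6.669/100 ≈ 206.
Year 2002: gap = -2.7 × (7.19 - 5.19) = -5.4%, loss ≈ 3089 × 5.4/100 ≈ 167.
Total lost output = 276 + 104 + 112 + 206 + 167 = 865 billion.

$865 billion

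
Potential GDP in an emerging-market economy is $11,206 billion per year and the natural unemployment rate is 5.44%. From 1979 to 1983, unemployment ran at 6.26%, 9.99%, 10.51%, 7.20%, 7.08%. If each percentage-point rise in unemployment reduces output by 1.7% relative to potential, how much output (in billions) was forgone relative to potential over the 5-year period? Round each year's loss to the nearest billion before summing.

Year 1979: gap = -1.7 × (6.26 - 5.44) = -1.394%, loss ≈ 11206 × 1.394/100 ≈ 156.
Year 1980: gap = -1.7 × (9.99 - 5.44) = -7.735%, loss ≈ 11206 × 7.735/100 ≈ 867.
Year 1981: gap = -1.7 × (10.51 - 5.44) = -8.619%, loss ≈ 11206 × 8.619/100 ≈ 966.
Year 1982: gap = -1.7 × (7.2 - 5.44) = -2.992%, loss ≈ 11206 × 2.992/100 ≈ 335.
Year 1983: gap = -1.7 × (7.08 - 5.44) = -2.788%, loss ≈ 11206 × 2.788/100 ≈ 312.
Total lost output = 156 + 867 + 966 + 335 + 312 = 2636 billion.

$2,636 billion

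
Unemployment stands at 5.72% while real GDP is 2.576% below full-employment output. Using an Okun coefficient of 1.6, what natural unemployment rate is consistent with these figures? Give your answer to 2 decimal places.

From Okun's law, u - u* = -(output gap)/β = -(-2.576)/1.6 = 1.61 points.
So u* = 5.72 - 1.61 = 4.11%.

4.11%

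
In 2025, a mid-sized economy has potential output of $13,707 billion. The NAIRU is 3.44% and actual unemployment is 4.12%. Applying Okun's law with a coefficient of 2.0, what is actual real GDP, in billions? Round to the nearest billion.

Unemployment gap = 4.12 - 3.44 = 0.68 points, so the output gap is -2 × 0.68 = -1.36%.
Actual GDP = 13707 × (1 - 1.36/100) = 13707 × 0.9864 ≈ 13521 billion.

$13,521 billion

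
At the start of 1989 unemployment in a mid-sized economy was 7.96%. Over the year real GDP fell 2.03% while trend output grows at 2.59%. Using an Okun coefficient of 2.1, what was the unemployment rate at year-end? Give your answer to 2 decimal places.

Growth-rate Okun's law: g_Y = g_Y* - β × Δu, so Δu = (g_Y* - g_Y)/β.
Δu = (2.59 + 2.03)/2.1 = 4.62/2.1 = 2.20 percentage points.
Year-end unemployment = 7.96 + 2.2 = 10.16%.

10.16%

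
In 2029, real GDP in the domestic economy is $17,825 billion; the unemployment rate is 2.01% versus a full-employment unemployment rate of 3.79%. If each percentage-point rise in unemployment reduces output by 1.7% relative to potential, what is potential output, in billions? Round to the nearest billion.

Unemployment gap = 2.01 - 3.79 = -1.78 points, so output gap = -1.7 × (-1.78) = 3.026%.
Since Y = Y* × (1 + gap/100), Y* = 17825/1.03026 ≈ 17301 billion.

$17,301 billion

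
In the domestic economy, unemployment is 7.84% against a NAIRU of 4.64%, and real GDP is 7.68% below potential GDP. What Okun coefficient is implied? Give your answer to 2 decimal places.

Okun's law: output gap = -β × (u - u*).
-7.68 = -β × (7.84 - 4.64) = -β × 3.2, so β = 7.68/3.2 = 2.40.

β ≈ 2.40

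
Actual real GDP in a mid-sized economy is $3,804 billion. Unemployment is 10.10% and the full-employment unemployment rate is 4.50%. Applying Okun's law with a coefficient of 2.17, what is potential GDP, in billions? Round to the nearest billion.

Unemployment gap = 10.1 - 4.5 = 5.6 points, so output gap = -2.17 × 5.6 = -12.152%.
Since Y = Y* × (1 + gap/100), Y* = 3804/0.87848 ≈ 4330 billion.

$4,330 billion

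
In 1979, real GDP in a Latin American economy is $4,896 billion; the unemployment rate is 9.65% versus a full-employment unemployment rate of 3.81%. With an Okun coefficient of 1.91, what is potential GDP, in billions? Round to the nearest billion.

Unemployment gap = 9.65 - 3.81 = 5.84 points, so output gap = -1.91 × 5.84 = -11.1544%.
Since Y = Y* × (1 + gap/100), Y* = 4896/0.888456 ≈ 5511 billion.

$5,511 billion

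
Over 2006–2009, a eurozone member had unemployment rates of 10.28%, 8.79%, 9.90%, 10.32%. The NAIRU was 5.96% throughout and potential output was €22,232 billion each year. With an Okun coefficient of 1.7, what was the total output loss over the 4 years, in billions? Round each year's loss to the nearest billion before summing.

Year 2006: gap = -1.7 × (10.28 - 5.96) = -7.344%, loss ≈ 22232 × 7.344/100 ≈ 1633.
Year 2007: gap = -1.7 × (8.79 - 5.96) = -4.811%, loss ≈ 22232 × 4.811/100 ≈ 1070.
Year 2008: gap = -1.7 × (9.9 - 5.96) = -6.698%, loss ≈ 22232 × 6.698/100 ≈ 1489.
Year 2009: gap = -1.7 × (10.32 - 5.96) = -7.412%, loss ≈ 22232 × 7.412/100 ≈ 1648.
Total lost output = 1633 + 1070 + 1489 + 1648 = 5840 billion.

€5,840 billion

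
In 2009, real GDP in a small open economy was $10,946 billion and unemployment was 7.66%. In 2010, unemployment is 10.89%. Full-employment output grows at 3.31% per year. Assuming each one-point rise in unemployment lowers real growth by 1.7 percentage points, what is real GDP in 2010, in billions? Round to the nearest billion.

$10,707 billion

Δu = 10.89 - 7.66 = 3.23 points.
Okun's law (growth form): g_Y = g_Y* - β × Δu = 3.31 - 1.7 × (3.23) = 3.31 - 5.491 = -2.181%.
Real GDP in the next year = 10946 × (1 - 2.181/100) = 10946 × 0.97819 ≈ 10707 billion.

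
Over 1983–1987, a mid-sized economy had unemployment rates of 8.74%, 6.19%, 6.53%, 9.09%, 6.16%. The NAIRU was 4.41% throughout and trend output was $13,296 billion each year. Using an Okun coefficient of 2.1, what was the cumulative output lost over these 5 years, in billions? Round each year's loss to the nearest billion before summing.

Year 1983: gap = -2.1 × (8.74 - 4.41) = -9.093%, loss ≈ 13296 × 9.093/100 ≈ 1209.
Year 1984: gap = -2.1 × (6.19 - 4.41) = -3.738%, loss ≈ 13296 × 3.738/100 ≈ 497.
Year 1985: gap = -2.1 × (6.53 - 4.41) = -4.452%, loss ≈ 13296 × 4.452/100 ≈ 592.
Year 1986: gap = -2.1 × (9.09 - 4.41) = -9.828%, loss ≈ 13296 × 9.828/100 ≈ 1307.
Year 1987: gap = -2.1 × (6.16 - 4.41) = -3.675%, loss ≈ 13296 × 3.675/100 ≈ 489.
Total lost output = 1209 + 497 + 592 + 1307 + 489 = 4094 billion.

$4,094 billion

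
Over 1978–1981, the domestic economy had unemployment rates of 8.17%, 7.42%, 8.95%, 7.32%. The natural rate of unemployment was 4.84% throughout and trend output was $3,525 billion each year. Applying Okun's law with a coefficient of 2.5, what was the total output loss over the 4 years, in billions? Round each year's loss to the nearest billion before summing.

$1,101 billion

Year 1978: gap = -2.5 × (8.17 - 4.84) = -8.325%, loss ≈ 3525 × 8.325/100 ≈ 293.
Year 1979: gap = -2.5 × (7.42 - 4.84) = -6.45%, loss ≈ 3525 × 6.45/100 ≈ 227.
Year 1980: gap = -2.5 × (8.95 - 4.84) = -10.275%, loss ≈ 3525 × 10.275/100 ≈ 362.
Year 1981: gap = -2.5 × (7.32 - 4.84) = -6.2%, loss ≈ 3525 × 6.2/100 ≈ 219.
Total lost output = 293 + 227 + 362 + 219 = 1101 billion.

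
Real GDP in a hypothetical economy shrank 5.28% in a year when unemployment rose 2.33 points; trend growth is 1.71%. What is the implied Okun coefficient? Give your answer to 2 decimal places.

β ≈ 3.00

Growth form: g_Y = g_Y* - β × Δu, so β = (g_Y* - g_Y)/Δu.
β = (1.71 + 5.28)/2.33 = 6.99/2.33 = 3.00.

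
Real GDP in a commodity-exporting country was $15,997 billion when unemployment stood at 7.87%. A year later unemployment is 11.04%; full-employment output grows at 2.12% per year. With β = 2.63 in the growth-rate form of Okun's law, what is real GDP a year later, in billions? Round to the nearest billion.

Δu = 11.04 - 7.87 = 3.17 points.
Okun's law (growth form): g_Y = g_Y* - β × Δu = 2.12 - 2.63 × (3.17) = 2.12 - 8.3371 = -6.2171%.
Real GDP in the next year = 15997 × (1 - 6.2171/100) = 15997 × 0.937829 ≈ 15002 billion.

$15,002 billion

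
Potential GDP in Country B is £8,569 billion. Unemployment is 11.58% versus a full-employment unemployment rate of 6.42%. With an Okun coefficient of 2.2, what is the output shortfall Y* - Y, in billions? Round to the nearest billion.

£973 billion

Output gap = -2.2 × (11.58 - 6.42) = -2.2 × 5.16 = -11.352%.
Actual GDP ≈ 8569 × 0.88648 ≈ 7596 billion, so the shortfall is 8569 - 7596 = 973 billion.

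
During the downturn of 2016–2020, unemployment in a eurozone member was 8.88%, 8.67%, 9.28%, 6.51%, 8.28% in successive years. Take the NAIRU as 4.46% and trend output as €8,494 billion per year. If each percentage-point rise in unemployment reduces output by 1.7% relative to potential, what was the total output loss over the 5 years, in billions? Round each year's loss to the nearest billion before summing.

€2,790 billion

Year 2016: gap = -1.7 × (8.88 - 4.46) = -7.514%, loss ≈ 8494 × 7.514/100 ≈ 638.
Year 2017: gap = -1.7 × (8.67 - 4.46) = -7.157%, loss ≈ 8494 × 7.157/100 ≈ 608.
Year 2018: gap = -1.7 × (9.28 - 4.46) = -8.194%, loss ≈ 8494 × 8.194/100 ≈ 696.
Year 2019: gap = -1.7 × (6.51 - 4.46) = -3.485%, loss ≈ 8494 × 3.485/100 ≈ 296.
Year 2020: gap = -1.7 × (8.28 - 4.46) = -6.494%, loss ≈ 8494 × 6.494/100 ≈ 552.
Total lost output = 638 + 608 + 696 + 296 + 552 = 2790 billion.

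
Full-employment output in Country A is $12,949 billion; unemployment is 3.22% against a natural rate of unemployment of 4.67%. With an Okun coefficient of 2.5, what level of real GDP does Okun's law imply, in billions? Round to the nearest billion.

Unemployment gap = 3.22 - 4.67 = -1.45 points, so the output gap is -2.5 × (-1.45) = 3.625%.
Actual GDP = 12949 × (1 + 3.625/100) = 12949 × 1.03625 ≈ 13418 billion.

$13,418 billion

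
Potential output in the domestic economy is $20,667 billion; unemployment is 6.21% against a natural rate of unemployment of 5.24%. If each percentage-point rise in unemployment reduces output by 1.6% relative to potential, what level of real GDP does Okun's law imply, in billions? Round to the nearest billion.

Unemployment gap = 6.21 - 5.24 = 0.97 points, so the output gap is -1.6 × 0.97 = -1.552%.
Actual GDP = 20667 × (1 - 1.552/100) = 20667 × 0.98448 ≈ 20346 billion.

$20,346 billion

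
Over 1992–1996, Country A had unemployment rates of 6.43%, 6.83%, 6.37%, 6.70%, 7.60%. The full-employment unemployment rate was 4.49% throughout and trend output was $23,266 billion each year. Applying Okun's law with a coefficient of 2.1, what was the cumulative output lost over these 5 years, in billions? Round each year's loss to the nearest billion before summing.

$5,610 billion

Year 1992: gap = -2.1 × (6.43 - 4.49) = -4.074%, loss ≈ 23266 × 4.074/100 ≈ 948.
Year 1993: gap = -2.1 × (6.83 - 4.49) = -4.914%, loss ≈ 23266 × 4.914/100 ≈ 1143.
Year 1994: gap = -2.1 × (6.37 - 4.49) = -3.948%, loss ≈ 23266 × 3.948/100 ≈ 919.
Year 1995: gap = -2.1 × (6.7 - 4.49) = -4.641%, loss ≈ 23266 × 4.641/100 ≈ 1080.
Year 1996: gap = -2.1 × (7.6 - 4.49) = -6.531%, loss ≈ 23266 × 6.531/100 ≈ 1520.
Total lost output = 948 + 1143 + 919 + 1080 + 1520 = 5610 billion.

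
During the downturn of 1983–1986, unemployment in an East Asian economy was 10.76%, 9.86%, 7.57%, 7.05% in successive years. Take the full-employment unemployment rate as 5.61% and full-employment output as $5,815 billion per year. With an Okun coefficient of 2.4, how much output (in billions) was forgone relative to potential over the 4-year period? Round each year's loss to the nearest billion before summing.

$1,787 billion

Year 1983: gap = -2.4 × (10.76 - 5.61) = -12.36%, loss ≈ 5815 × 12.36/100 ≈ 719.
Year 1984: gap = -2.4 × (9.86 - 5.61) = -10.2%, loss ≈ 5815 × 10.2/100 ≈ 593.
Year 1985: gap = -2.4 × (7.57 - 5.61) = -4.704%, loss ≈ 5815 × 4.704/100 ≈ 274.
Year 1986: gap = -2.4 × (7.05 - 5.61) = -3.456%, loss ≈ 5815 × 3.456/100 ≈ 201.
Total lost output = 719 + 593 + 274 + 201 = 1787 billion.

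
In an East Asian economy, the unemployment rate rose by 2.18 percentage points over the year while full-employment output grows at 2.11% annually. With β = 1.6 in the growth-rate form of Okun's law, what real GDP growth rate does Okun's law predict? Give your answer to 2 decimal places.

-1.38%

Growth-rate Okun's law: g_Y = g_Y* - β × Δu.
g_Y = 2.11 - 1.6 × (2.18) = 2.11 - 3.488 = -1.378%, i.e. -1.38% to 2 d.p.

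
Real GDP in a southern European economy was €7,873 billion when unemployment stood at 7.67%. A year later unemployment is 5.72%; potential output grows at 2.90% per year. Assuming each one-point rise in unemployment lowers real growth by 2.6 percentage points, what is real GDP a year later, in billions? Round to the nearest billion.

€8,500 billion

Δu = 5.72 - 7.67 = -1.95 points.
Okun's law (growth form): g_Y = g_Y* - β × Δu = 2.90 - 2.6 × (-1.95) = 2.9 + 5.07 = 7.97%.
Real GDP in the next year = 7873 × (1 + 7.97/100) = 7873 × 1.0797 ≈ 8500 billion.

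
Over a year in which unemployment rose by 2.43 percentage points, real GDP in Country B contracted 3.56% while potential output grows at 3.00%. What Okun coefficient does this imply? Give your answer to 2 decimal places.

Growth form: g_Y = g_Y* - β × Δu, so β = (g_Y* - g_Y)/Δu.
β = (3 + 3.56)/2.43 = 6.56/2.43 = 2.70.

β ≈ 2.70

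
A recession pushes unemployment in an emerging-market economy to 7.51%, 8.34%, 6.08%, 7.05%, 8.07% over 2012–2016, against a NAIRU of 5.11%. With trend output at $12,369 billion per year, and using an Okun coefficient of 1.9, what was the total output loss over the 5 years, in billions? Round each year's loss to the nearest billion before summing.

$2,703 billion

Year 2012: gap = -1.9 × (7.51 - 5.11) = -4.56%, loss ≈ 12369 × 4.56/100 ≈ 564.
Year 2013: gap = -1.9 × (8.34 - 5.11) = -6.137%, loss ≈ 12369 × 6.137/100 ≈ 759.
Year 2014: gap = -1.9 × (6.08 - 5.11) = -1.843%, loss ≈ 12369 × 1.843/100 ≈ 228.
Year 2015: gap = -1.9 × (7.05 - 5.11) = -3.686%, loss ≈ 12369 × 3.686/100 ≈ 456.
Year 2016: gap = -1.9 × (8.07 - 5.11) = -5.624%, loss ≈ 12369 × 5.624/100 ≈ 696.
Total lost output = 564 + 759 + 228 + 456 + 696 = 2703 billion.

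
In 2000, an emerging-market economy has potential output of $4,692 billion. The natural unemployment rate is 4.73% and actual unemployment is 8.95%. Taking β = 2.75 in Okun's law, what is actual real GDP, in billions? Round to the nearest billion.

Unemployment gap = 8.95 - 4.73 = 4.22 points, so the output gap is -2.75 × 4.22 = -11.605%.
Actual GDP = 4692 × (1 - 11.605/100) = 4692 × 0.88395 ≈ 4147 billion.

$4,147 billion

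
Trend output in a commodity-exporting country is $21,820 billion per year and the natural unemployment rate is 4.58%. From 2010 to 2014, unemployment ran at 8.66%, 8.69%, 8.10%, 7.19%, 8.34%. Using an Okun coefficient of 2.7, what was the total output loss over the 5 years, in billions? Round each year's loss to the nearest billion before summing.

Year 2010: gap = -2.7 × (8.66 - 4.58) = -11.016%, loss ≈ 21820 × 11.016/100 ≈ 2404.
Year 2011: gap = -2.7 × (8.69 - 4.58) = -11.097%, loss ≈ 21820 × 11.097/100 ≈ 2421.
Year 2012: gap = -2.7 × (8.1 - 4.58) = -9.504%, loss ≈ 21820 × 9.504/100 ≈ 2074.
Year 2013: gap = -2.7 × (7.19 - 4.58) = -7.047%, loss ≈ 21820 × 7.047/100 ≈ 1538.
Year 2014: gap = -2.7 × (8.34 - 4.58) = -10.152%, loss ≈ 21820 × 10.152/100 ≈ 2215.
Total lost output = 2404 + 2421 + 2074 + 1538 + 2215 = 10652 billion.

$10,652 billion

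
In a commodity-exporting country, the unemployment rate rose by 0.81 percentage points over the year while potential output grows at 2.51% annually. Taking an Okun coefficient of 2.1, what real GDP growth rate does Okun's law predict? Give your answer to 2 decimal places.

Growth-rate Okun's law: g_Y = g_Y* - β × Δu.
g_Y = 2.51 - 2.1 × (0.81) = 2.51 - 1.701 = 0.809%, i.e. 0.81% to 2 d.p.

0.81%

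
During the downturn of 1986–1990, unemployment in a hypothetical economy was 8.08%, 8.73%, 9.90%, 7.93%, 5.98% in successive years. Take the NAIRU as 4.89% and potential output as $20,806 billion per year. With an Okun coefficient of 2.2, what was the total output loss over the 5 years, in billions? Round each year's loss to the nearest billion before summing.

Year 1986: gap = -2.2 × (8.08 - 4.89) = -7.018%, loss ≈ 20806 × 7.018/100 ≈ 1460.
Year 1987: gap = -2.2 × (8.73 - 4.89) = -8.448%, loss ≈ 20806 × 8.448/100 ≈ 1758.
Year 1988: gap = -2.2 × (9.9 - 4.89) = -11.022%, loss ≈ 20806 × 11.022/100 ≈ 2293.
Year 1989: gap = -2.2 × (7.93 - 4.89) = -6.688%, loss ≈ 20806 × 6.688/100 ≈ 1392.
Year 1990: gap = -2.2 × (5.98 - 4.89) = -2.398%, loss ≈ 20806 × 2.398/100 ≈ 499.
Total lost output = 1460 + 1758 + 2293 + 1392 + 499 = 7402 billion.

$7,402 billion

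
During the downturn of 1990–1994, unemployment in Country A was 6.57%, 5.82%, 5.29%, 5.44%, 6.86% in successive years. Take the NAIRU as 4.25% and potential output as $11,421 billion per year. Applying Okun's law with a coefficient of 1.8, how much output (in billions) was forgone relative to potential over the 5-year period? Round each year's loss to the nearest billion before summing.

$1,796 billion

Year 1990: gap = -1.8 × (6.57 - 4.25) = -4.176%, loss ≈ 11421 × 4.176/100 ≈ 477.
Year 1991: gap = -1.8 × (5.82 - 4.25) = -2.826%, loss ≈ 11421 × 2.826/100 ≈ 323.
Year 1992: gap = -1.8 × (5.29 - 4.25) = -1.872%, loss ≈ 11421 × 1.872/100 ≈ 214.
Year 1993: gap = -1.8 × (5.44 - 4.25) = -2.142%, loss ≈ 11421 × 2.142/100 ≈ 245.
Year 1994: gap = -1.8 × (6.86 - 4.25) = -4.698%, loss ≈ 11421 × 4.698/100 ≈ 537.
Total lost output = 477 + 323 + 214 + 245 + 537 = 1796 billion.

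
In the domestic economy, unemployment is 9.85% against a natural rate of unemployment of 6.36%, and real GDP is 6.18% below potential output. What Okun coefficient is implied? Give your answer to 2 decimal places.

β ≈ 1.77

Okun's law: output gap = -β × (u - u*).
-6.18 = -β × (9.85 - 6.36) = -β × 3.49, so β = 6.18/3.49 = 1.77.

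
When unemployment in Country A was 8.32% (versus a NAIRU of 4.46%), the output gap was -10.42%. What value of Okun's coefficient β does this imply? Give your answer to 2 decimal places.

Okun's law: output gap = -β × (u - u*).
-10.42 = -β × (8.32 - 4.46) = -β × 3.86, so β = 10.42/3.86 = 2.70.

β ≈ 2.70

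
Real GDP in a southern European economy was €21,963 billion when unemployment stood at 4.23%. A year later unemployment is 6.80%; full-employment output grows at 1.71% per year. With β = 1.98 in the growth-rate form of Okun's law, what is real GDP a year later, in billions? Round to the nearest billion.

Δu = 6.8 - 4.23 = 2.57 points.
Okun's law (growth form): g_Y = g_Y* - β × Δu = 1.71 - 1.98 × (2.57) = 1.71 - 5.0886 = -3.3786%.
Real GDP in the next year = 21963 × (1 - 3.3786/100) = 21963 × 0.966214 ≈ 21221 billion.

€21,221 billion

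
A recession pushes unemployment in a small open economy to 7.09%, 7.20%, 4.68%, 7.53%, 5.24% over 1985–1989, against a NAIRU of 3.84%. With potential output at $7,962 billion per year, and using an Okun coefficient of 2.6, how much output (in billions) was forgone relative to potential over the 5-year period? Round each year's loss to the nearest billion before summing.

$2,597 billion

Year 1985: gap = -2.6 × (7.09 - 3.84) = -8.45%, loss ≈ 7962 × 8.45/100 ≈ 673.
Year 1986: gap = -2.6 × (7.2 - 3.84) = -8.736%, loss ≈ 7962 × 8.736/100 ≈ 696.
Year 1987: gap = -2.6 × (4.68 - 3.84) = -2.184%, loss ≈ 7962 × 2.184/100 ≈ 174.
Year 1988: gap = -2.6 × (7.53 - 3.84) = -9.594%, loss ≈ 7962 × 9.594/100 ≈ 764.
Year 1989: gap = -2.6 × (5.24 - 3.84) = -3.64%, loss ≈ 7962 × 3.64/100 ≈ 290.
Total lost output = 673 + 696 + 174 + 764 + 290 = 2597 billion.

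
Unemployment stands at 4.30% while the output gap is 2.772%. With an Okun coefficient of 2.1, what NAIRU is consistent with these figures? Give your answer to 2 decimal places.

5.62%

From Okun's law, u - u* = -(output gap)/β = -(2.772)/2.1 = -1.32 points.
So u* = 4.3 + 1.32 = 5.62%.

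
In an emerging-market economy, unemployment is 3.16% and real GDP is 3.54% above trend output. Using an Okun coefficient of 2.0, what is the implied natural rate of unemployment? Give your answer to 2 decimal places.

4.93%

From Okun's law, u - u* = -(output gap)/β = -(3.54)/2.0 = -1.77 points.
So u* = 3.16 + 1.77 = 4.93%.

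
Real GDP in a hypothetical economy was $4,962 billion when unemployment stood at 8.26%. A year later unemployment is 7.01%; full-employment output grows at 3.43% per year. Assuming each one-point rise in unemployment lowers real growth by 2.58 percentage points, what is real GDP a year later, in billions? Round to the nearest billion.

$5,292 billion

Δu = 7.01 - 8.26 = -1.25 points.
Okun's law (growth form): g_Y = g_Y* - β × Δu = 3.43 - 2.58 × (-1.25) = 3.43 + 3.225 = 6.655%.
Real GDP in the next year = 4962 × (1 + 6.655/100) = 4962 × 1.06655 ≈ 5292 billion.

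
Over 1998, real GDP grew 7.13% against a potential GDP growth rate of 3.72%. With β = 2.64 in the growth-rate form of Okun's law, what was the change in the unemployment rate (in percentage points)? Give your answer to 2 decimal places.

-1.29 percentage points

Growth-rate Okun's law: g_Y = g_Y* - β × Δu, so Δu = (g_Y* - g_Y)/β.
Δu = (3.72 - 7.13)/2.64 = -3.41/2.64 = -1.29 percentage points.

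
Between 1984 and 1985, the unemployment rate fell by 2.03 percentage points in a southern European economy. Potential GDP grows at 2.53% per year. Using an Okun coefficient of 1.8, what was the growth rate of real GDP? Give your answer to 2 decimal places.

Growth-rate Okun's law: g_Y = g_Y* - β × Δu.
g_Y = 2.53 - 1.8 × (-2.03) = 2.53 + 3.654 = 6.184%, i.e. 6.18% to 2 d.p.

6.18%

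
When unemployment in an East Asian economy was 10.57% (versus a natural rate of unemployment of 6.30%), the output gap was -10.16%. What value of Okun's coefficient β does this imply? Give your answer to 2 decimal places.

β ≈ 2.38

Okun's law: output gap = -β × (u - u*).
-10.16 = -β × (10.57 - 6.3) = -β × 4.27, so β = 10.16/4.27 = 2.38.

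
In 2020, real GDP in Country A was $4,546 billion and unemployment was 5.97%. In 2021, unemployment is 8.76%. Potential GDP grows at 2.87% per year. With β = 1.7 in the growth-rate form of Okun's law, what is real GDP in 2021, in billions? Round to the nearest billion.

$4,461 billion

Δu = 8.76 - 5.97 = 2.79 points.
Okun's law (growth form): g_Y = g_Y* - β × Δu = 2.87 - 1.7 × (2.79) = 2.87 - 4.743 = -1.873%.
Real GDP in the next year = 4546 × (1 - 1.873/100) = 4546 × 0.98127 ≈ 4461 billion.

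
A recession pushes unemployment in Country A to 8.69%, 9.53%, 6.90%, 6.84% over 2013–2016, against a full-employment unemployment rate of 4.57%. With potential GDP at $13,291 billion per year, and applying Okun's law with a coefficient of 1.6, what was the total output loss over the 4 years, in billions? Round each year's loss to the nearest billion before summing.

Year 2013: gap = -1.6 × (8.69 - 4.57) = -6.592%, loss ≈ 13291 × 6.592/100 ≈ 876.
Year 2014: gap = -1.6 × (9.53 - 4.57) = -7.936%, loss ≈ 13291 × 7.936/100 ≈ 1055.
Year 2015: gap = -1.6 × (6.9 - 4.57) = -3.728%, loss ≈ 13291 × 3.728/100 ≈ 495.
Year 2016: gap = -1.6 × (6.84 - 4.57) = -3.632%, loss ≈ 13291 × 3.632/100 ≈ 483.
Total lost output = 876 + 1055 + 495 + 483 = 2909 billion.

$2,909 billion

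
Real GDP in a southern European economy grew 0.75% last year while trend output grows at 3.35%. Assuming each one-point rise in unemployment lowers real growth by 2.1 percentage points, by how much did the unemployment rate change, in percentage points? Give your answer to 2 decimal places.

1.24 percentage points

Growth-rate Okun's law: g_Y = g_Y* - β × Δu, so Δu = (g_Y* - g_Y)/β.
Δu = (3.35 - 0.75)/2.1 = 2.6/2.1 = 1.24 percentage points.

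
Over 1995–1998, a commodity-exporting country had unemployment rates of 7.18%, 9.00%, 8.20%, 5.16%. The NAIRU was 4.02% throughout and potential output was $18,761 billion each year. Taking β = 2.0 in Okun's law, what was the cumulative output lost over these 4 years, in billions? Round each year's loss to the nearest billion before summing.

$5,051 billion

Year 1995: gap = -2.0 × (7.18 - 4.02) = -6.32%, loss ≈ 18761 × 6.32/100 ≈ 1186.
Year 1996: gap = -2.0 × (9 - 4.02) = -9.96%, loss ≈ 18761 × 9.96/100 ≈ 1869.
Year 1997: gap = -2.0 × (8.2 - 4.02) = -8.36%, loss ≈ 18761 × 8.36/100 ≈ 1568.
Year 1998: gap = -2.0 × (5.16 - 4.02) = -2.28%, loss ≈ 18761 × 2.28/100 ≈ 428.
Total lost output = 1186 + 1869 + 1568 + 428 = 5051 billion.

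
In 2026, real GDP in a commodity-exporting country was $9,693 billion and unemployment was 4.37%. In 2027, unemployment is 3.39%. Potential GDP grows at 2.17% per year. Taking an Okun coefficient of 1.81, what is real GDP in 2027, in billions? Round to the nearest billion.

Δu = 3.39 - 4.37 = -0.98 points.
Okun's law (growth form): g_Y = g_Y* - β × Δu = 2.17 - 1.81 × (-0.98) = 2.17 + 1.7738 = 3.9438%.
Real GDP in the next year = 9693 × (1 + 3.9438/100) = 9693 × 1.039438 ≈ 10075 billion.

$10,075 billion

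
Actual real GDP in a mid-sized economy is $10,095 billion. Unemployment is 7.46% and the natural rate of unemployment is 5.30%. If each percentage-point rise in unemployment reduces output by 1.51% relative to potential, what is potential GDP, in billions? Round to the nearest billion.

$10,435 billion

Unemployment gap = 7.46 - 5.3 = 2.16 points, so output gap = -1.51 × 2.16 = -3.2616%.
Since Y = Y* × (1 + gap/100), Y* = 10095/0.967384 ≈ 10435 billion.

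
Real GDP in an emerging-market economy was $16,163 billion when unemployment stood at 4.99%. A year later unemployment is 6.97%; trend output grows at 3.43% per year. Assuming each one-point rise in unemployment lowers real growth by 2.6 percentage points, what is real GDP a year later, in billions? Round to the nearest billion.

$15,885 billion

Δu = 6.97 - 4.99 = 1.98 points.
Okun's law (growth form): g_Y = g_Y* - β × Δu = 3.43 - 2.6 × (1.98) = 3.43 - 5.148 = -1.718%.
Real GDP in the next year = 16163 × (1 - 1.718/100) = 16163 × 0.98282 ≈ 15885 billion.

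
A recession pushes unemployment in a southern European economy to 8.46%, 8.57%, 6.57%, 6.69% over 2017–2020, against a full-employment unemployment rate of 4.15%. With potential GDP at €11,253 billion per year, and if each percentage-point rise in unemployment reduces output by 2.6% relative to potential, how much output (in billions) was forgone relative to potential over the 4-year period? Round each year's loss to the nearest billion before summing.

Year 2017: gap = -2.6 × (8.46 - 4.15) = -11.206%, loss ≈ 11253 × 11.206/100 ≈ 1261.
Year 2018: gap = -2.6 × (8.57 - 4.15) = -11.492%, loss ≈ 11253 × 11.492/100 ≈ 1293.
Year 2019: gap = -2.6 × (6.57 - 4.15) = -6.292%, loss ≈ 11253 × 6.292/100 ≈ 708.
Year 2020: gap = -2.6 × (6.69 - 4.15) = -6.604%, loss ≈ 11253 × 6.604/100 ≈ 743.
Total lost output = 1261 + 1293 + 708 + 743 = 4005 billion.

€4,005 billion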